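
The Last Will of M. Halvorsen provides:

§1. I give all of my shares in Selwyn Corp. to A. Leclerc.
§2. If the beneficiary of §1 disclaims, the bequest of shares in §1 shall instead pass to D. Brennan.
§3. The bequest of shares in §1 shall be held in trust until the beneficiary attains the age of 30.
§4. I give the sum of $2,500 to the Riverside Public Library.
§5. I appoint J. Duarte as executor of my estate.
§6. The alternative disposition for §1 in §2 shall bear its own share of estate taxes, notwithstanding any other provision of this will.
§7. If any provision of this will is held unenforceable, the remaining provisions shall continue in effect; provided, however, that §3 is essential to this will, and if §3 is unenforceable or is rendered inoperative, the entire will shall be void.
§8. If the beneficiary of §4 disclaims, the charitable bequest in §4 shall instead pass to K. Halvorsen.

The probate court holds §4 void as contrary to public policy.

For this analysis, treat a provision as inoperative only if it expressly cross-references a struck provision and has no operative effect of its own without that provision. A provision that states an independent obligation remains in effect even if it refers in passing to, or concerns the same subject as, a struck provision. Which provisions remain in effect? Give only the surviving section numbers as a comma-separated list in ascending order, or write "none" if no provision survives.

§4 is struck. §8 operates only by reference to §4, so it falls with §4. §7 makes §3 an essential term, but §3 is unaffected, so the severability proviso in §7 preserves the remaining provisions. The provisions still in force are §1, §2, §3, §5, §6, and §7.

1, 2, 3, 5, 6, 7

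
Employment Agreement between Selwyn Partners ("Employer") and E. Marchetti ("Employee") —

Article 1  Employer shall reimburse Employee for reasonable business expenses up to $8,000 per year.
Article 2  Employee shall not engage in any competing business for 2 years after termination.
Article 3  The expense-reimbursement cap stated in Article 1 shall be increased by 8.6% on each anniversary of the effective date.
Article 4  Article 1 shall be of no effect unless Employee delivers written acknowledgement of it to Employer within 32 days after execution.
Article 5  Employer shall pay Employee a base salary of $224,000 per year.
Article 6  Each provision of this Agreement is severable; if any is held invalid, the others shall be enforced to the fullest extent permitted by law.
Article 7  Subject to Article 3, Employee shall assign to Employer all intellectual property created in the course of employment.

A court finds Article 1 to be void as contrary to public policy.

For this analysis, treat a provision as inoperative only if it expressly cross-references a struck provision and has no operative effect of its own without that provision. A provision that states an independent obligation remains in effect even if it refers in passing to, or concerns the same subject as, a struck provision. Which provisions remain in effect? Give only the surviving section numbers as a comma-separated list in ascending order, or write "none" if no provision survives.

Article 1 is struck. Article 3 has no operative effect of its own apart from Article 1 and is therefore inoperative. Article 4 operates only by reference to Article 1, so it falls with Article 1. Article 7 mentions Article 3 but its own obligation stands independently of Article 3, so Article 7 is not affected. Article 6 is a severability clause and preserves every provision that can still be given independent effect. That leaves Article 2, Article 5, Article 6, and Article 7 in effect.

2, 5, 6, 7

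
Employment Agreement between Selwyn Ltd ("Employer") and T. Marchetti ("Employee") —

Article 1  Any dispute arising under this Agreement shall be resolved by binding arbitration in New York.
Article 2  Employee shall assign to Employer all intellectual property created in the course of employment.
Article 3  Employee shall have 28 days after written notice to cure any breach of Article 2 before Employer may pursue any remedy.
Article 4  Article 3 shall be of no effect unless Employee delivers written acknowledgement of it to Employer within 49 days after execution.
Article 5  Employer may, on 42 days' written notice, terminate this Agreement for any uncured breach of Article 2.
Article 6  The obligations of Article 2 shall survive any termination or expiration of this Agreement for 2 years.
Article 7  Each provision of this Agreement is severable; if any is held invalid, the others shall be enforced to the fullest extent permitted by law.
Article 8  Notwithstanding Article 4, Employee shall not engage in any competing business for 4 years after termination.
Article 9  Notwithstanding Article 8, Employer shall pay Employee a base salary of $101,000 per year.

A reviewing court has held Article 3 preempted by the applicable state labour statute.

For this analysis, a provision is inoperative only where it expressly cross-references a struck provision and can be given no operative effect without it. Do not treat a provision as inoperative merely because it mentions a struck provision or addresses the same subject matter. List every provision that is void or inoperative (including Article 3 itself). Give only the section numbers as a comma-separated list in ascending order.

3, 4

Article 3 is struck. Article 4 has no operative effect of its own apart from Article 3 and is therefore inoperative. Although Article 8 refers to Article 4, its operative terms do not depend on Article 4, so it remains in effect. Under the severability clause in Article 7, the remaining provisions continue in force. Article 1, Article 2, Article 5, Article 6, Article 7, Article 8, and Article 9 remain in effect.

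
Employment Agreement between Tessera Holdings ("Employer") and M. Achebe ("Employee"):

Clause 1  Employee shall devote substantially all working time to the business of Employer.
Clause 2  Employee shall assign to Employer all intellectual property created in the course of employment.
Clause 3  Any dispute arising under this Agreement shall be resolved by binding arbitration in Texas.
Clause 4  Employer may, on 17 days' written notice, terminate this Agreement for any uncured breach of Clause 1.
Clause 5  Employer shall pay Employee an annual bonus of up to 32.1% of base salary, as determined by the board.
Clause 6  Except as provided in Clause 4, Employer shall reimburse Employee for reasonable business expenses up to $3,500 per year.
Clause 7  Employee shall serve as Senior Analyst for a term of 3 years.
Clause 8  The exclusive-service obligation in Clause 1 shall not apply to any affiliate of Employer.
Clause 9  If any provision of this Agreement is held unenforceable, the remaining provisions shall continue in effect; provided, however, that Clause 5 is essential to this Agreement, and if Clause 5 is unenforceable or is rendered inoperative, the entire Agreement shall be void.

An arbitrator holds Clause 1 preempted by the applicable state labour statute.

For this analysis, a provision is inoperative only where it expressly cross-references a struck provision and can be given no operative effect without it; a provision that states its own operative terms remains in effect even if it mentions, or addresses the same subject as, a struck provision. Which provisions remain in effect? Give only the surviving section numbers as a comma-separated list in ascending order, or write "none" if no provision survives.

2, 3, 5, 6, 7, 9

Clause 1 is struck. Clause 4 merely fixes the termination right for breach of Clause 1; with Clause 1 gone it has nothing to operate on and falls away. Clause 8 has no operative effect of its own apart from Clause 1 and is therefore inoperative. Although Clause 6 refers to Clause 4, its operative terms do not depend on Clause 4, so it remains in effect. Clause 9 makes Clause 5 an essential term, but Clause 5 is unaffected, so the severability proviso in Clause 9 preserves the remaining provisions. That leaves Clause 2, Clause 3, Clause 5, Clause 6, Clause 7, and Clause 9 in effect.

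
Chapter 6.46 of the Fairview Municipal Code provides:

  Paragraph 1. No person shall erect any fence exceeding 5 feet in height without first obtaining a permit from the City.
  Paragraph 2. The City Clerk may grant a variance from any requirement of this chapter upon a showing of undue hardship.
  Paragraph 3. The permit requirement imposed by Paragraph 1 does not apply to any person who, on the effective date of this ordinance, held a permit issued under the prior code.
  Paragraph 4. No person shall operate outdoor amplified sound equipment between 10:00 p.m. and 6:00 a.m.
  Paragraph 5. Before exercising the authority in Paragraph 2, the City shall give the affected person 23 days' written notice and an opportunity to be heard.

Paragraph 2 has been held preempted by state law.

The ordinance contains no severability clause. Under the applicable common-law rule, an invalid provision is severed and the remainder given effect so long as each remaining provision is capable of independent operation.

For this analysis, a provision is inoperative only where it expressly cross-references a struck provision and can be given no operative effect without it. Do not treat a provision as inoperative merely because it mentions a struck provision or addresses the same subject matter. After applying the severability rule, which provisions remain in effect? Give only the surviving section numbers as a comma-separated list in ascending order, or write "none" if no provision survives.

Paragraph 2 is struck. Paragraph 5 merely fixes the notice-and-hearing requirement for Paragraph 2; with Paragraph 2 gone it has nothing to operate on and falls away. With no severability clause, the stated default rule severs what cannot stand and enforces each remaining provision that can operate on its own. The provisions still in force are Paragraph 1, Paragraph 3, and Paragraph 4.

1, 3, 4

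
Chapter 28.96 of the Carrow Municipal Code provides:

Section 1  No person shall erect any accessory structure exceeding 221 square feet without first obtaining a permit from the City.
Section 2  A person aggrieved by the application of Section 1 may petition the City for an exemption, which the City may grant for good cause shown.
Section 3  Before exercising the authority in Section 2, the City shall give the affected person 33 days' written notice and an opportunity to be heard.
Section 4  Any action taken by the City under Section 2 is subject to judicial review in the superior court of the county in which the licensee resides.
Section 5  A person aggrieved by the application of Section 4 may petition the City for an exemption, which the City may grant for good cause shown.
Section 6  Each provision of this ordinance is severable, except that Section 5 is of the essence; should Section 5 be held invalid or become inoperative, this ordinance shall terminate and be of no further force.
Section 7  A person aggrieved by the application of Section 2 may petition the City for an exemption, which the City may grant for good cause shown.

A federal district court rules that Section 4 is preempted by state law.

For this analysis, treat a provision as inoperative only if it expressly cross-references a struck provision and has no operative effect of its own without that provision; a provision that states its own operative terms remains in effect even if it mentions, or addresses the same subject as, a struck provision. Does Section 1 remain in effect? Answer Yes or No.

No

Section 4 is struck. The only function of Section 5 is the exemption procedure for Section 4, so it cannot stand once Section 4 is removed. Section 6 makes Section 5 an essential term, and Section 5 has been rendered inoperative by the cascade; under Section 6, the entire ordinance is therefore void. No provision of the ordinance survives. Section 1 is among the inoperative provisions, so the answer is no.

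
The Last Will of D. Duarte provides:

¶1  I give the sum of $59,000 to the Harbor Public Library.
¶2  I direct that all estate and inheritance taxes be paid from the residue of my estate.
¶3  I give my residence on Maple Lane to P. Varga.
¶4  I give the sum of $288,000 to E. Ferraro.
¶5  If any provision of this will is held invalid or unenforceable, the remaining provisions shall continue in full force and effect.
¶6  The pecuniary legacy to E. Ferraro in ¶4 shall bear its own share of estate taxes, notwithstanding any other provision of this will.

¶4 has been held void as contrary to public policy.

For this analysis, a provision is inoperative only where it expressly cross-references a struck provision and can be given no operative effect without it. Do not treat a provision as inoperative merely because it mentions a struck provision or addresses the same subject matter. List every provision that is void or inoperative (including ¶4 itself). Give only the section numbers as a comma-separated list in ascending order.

¶4 is struck. ¶6 has no operative effect of its own apart from ¶4 and is therefore inoperative. ¶5 is a severability clause and preserves every provision that can still be given independent effect. ¶1, ¶2, ¶3, and ¶5 remain in effect.

4, 6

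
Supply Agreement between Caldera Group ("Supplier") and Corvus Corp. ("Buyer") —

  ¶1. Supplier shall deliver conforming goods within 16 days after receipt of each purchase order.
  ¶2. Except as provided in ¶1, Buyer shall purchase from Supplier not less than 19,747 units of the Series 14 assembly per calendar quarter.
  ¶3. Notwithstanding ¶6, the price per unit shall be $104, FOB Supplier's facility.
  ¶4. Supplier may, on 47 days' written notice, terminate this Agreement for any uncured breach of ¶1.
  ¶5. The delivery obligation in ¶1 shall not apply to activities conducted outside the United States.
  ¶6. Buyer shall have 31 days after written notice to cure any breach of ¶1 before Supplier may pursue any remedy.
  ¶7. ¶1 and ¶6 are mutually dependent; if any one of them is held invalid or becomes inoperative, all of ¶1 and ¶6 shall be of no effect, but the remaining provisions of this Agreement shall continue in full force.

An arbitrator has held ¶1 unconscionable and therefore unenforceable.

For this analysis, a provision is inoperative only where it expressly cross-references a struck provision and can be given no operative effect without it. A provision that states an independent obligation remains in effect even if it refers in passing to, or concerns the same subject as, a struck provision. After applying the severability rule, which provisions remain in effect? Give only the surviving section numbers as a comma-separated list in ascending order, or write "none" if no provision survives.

2, 3, 7

¶1 is struck. ¶4 has no operative effect of its own apart from ¶1 and is therefore inoperative. ¶5 operates only by reference to ¶1, so it falls with ¶1. ¶6 has no operative effect of its own apart from ¶1 and is therefore inoperative. Although ¶2 refers to ¶1, its operative terms do not depend on ¶1, so it remains in effect. ¶3 mentions ¶6 but its own obligation stands independently of ¶6, so ¶3 is not affected. ¶7 declares ¶1 and ¶6 mutually dependent; since one of them has fallen, all of them are of no effect. The remainder continues in force under ¶7. That leaves ¶2, ¶3, and ¶7 in effect.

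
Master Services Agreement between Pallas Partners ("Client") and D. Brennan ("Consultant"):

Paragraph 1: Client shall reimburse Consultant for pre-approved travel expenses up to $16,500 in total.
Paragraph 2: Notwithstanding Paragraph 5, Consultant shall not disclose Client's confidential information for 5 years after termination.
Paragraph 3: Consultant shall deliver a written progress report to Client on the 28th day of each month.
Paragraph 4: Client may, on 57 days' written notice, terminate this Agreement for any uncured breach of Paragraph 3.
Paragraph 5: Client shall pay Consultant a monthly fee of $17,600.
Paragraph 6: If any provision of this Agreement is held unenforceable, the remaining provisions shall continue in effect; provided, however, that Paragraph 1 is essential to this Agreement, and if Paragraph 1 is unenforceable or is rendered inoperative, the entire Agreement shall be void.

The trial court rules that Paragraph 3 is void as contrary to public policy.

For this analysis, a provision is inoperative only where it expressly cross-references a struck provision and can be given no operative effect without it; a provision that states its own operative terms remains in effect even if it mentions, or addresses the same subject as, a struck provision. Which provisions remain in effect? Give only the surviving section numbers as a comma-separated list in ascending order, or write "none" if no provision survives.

Paragraph 3 is struck. Paragraph 4 operates only by reference to Paragraph 3, so it falls with Paragraph 3. Paragraph 6 makes Paragraph 1 an essential term, but Paragraph 1 is unaffected, so the severability proviso in Paragraph 6 preserves the remaining provisions. Paragraph 1, Paragraph 2, Paragraph 5, and Paragraph 6 remain in effect.

1, 2, 5, 6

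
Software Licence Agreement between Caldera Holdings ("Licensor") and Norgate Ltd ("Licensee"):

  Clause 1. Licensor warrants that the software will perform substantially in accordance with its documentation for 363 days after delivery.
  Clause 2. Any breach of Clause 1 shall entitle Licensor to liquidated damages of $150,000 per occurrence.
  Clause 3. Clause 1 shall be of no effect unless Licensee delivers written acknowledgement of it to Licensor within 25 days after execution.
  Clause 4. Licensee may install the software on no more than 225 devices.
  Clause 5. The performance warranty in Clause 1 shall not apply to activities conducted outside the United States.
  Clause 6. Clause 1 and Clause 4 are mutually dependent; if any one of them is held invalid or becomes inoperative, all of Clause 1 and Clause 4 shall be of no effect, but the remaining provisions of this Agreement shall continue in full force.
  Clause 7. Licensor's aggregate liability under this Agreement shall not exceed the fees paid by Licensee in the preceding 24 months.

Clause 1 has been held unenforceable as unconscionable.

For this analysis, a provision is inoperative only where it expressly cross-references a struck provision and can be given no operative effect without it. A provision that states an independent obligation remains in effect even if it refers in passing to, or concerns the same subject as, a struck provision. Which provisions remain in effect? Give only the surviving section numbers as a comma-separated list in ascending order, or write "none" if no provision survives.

Clause 1 is struck. Clause 2 operates only by reference to Clause 1, so it falls with Clause 1. The only function of Clause 3 is the acknowledgement condition for Clause 1, so it cannot stand once Clause 1 is removed. Clause 5 has no operative effect of its own apart from Clause 1 and is therefore inoperative. Clause 6 declares Clause 1 and Clause 4 mutually dependent; since one of them has fallen, all of them are of no effect. That brings down Clause 4 as well. The remainder continues in force under Clause 6. The provisions still in force are Clause 6 and Clause 7.

6, 7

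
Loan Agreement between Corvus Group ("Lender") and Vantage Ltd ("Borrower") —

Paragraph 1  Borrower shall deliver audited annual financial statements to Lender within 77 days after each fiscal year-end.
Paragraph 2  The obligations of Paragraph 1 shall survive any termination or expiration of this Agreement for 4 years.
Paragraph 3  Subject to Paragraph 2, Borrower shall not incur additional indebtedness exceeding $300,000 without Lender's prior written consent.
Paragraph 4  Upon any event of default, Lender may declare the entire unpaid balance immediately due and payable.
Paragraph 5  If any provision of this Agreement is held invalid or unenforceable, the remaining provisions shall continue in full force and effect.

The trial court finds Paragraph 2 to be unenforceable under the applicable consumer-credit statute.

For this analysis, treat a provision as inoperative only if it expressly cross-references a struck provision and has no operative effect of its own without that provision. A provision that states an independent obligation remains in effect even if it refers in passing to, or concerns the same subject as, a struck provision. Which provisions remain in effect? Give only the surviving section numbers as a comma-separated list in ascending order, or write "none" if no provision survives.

1, 3, 4, 5

Paragraph 2 is struck. Paragraph 3 mentions Paragraph 2 but its own obligation stands independently of Paragraph 2, so Paragraph 3 is not affected. Nothing else in the Agreement is defined by reference to Paragraph 2. Under the severability clause in Paragraph 5, the remaining provisions continue in force. The provisions still in force are Paragraph 1, Paragraph 3, Paragraph 4, and Paragraph 5.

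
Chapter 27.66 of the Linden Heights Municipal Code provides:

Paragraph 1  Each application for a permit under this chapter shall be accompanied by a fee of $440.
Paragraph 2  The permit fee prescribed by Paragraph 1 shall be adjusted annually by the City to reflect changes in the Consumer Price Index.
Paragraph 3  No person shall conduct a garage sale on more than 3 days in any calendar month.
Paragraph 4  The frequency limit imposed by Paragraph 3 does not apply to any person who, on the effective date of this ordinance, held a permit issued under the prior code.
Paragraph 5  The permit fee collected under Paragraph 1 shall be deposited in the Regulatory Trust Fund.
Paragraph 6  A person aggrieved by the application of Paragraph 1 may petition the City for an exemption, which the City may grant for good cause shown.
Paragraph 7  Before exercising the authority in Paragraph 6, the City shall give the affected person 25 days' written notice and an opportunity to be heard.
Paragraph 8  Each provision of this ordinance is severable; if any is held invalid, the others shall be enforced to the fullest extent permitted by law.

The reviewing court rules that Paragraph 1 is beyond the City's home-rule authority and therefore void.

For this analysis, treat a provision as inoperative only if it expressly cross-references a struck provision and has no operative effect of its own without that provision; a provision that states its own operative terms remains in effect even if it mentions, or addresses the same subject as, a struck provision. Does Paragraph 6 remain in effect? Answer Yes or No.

No

Paragraph 1 is struck. Paragraph 2 does nothing except set the indexation of the permit fee by reference to Paragraph 1; with Paragraph 1 gone it has no independent effect and is inoperative. Paragraph 5 has no operative effect of its own apart from Paragraph 1 and is therefore inoperative. The only function of Paragraph 6 is the exemption procedure for Paragraph 1, so it cannot stand once Paragraph 1 is removed. Paragraph 7 operates only by reference to Paragraph 6, so it falls with Paragraph 6. Under the severability clause in Paragraph 8, the remaining provisions continue in force. The provisions still in force are Paragraph 3, Paragraph 4, and Paragraph 8. Paragraph 6 is among the inoperative provisions, so the answer is no.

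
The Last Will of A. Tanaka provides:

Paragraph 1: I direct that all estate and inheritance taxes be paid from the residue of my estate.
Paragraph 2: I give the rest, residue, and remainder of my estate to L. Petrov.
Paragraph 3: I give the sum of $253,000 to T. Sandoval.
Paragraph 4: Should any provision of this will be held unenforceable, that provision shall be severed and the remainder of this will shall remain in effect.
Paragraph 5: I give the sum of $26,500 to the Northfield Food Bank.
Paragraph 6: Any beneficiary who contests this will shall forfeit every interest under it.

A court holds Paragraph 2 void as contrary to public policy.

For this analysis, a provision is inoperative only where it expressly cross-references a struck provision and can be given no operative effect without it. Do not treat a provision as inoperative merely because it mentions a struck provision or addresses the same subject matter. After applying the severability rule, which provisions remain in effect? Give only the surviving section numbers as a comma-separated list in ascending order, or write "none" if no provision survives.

1, 3, 4, 5, 6

Paragraph 2 is struck. No other provision's operative terms depend on Paragraph 2. Paragraph 4 is a severability clause and preserves every provision that can still be given independent effect. The provisions still in force are Paragraph 1, Paragraph 3, Paragraph 4, Paragraph 5, and Paragraph 6.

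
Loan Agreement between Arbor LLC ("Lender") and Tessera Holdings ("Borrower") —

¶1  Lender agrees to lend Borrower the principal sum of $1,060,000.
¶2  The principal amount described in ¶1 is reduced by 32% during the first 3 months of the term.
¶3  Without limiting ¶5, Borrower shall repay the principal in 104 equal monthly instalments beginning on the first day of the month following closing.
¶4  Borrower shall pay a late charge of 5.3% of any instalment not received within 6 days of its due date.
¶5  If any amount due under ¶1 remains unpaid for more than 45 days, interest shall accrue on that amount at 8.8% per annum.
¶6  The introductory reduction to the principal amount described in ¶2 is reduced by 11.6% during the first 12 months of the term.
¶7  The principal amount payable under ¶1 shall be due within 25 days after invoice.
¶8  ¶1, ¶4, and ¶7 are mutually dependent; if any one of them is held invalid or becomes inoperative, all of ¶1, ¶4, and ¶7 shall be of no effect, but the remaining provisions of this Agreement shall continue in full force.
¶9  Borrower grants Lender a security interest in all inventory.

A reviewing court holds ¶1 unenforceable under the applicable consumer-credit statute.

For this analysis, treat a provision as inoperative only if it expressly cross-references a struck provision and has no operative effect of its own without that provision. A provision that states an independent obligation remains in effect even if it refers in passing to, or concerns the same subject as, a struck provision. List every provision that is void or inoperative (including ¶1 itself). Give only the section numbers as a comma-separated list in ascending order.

1, 2, 4, 5, 6, 7

¶1 is struck. ¶2 has no operative effect of its own apart from ¶1 and is therefore inoperative. ¶5 has no operative effect of its own apart from ¶1 and is therefore inoperative. ¶7 does nothing except set the payment deadline for the principal amount by reference to ¶1; with ¶1 gone it has no independent effect and is inoperative. ¶6 has no operative effect of its own apart from ¶2 and is therefore inoperative. Although ¶3 refers to ¶5, its operative terms do not depend on ¶5, so it remains in effect. ¶8 declares ¶1, ¶4, and ¶7 mutually dependent; since one of them has fallen, all of them are of no effect. That brings down ¶4 as well. The remainder continues in force under ¶8. That leaves ¶3, ¶8, and ¶9 in effect.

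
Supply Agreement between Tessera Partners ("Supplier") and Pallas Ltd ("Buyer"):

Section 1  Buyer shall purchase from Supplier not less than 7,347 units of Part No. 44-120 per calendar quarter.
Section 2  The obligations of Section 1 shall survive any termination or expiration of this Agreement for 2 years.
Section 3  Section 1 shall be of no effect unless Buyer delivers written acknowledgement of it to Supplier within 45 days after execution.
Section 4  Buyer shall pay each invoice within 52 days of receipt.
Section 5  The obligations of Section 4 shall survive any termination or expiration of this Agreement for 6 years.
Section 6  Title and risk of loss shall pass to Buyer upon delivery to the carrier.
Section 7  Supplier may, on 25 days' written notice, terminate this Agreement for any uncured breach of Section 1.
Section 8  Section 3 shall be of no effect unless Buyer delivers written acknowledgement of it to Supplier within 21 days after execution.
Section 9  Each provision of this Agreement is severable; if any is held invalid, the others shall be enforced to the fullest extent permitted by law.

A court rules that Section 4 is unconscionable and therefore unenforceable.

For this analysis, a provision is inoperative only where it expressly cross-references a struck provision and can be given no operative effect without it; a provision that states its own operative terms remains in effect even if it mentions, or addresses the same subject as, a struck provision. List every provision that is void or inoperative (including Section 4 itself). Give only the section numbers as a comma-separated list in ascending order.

4, 5

Section 4 is struck. Section 5 operates only by reference to Section 4, so it falls with Section 4. Under the severability clause in Section 9, the remaining provisions continue in force. Section 1, Section 2, Section 3, Section 6, Section 7, Section 8, and Section 9 remain in effect.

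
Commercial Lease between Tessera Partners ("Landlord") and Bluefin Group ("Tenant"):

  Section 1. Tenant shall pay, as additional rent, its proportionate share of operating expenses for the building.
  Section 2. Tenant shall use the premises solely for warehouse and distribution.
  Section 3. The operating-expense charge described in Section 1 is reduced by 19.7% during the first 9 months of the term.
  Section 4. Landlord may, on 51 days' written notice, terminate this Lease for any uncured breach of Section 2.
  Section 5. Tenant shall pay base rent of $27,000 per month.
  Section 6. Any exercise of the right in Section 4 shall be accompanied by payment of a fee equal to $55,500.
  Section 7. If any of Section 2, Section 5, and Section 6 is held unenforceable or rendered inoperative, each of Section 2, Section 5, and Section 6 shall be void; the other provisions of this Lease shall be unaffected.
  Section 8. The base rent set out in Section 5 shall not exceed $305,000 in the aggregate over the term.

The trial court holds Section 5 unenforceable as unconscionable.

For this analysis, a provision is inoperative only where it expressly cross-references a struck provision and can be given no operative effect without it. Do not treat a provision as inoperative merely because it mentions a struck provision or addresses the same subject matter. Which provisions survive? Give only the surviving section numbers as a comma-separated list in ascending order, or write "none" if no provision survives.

Section 5 is struck. Section 8 does nothing except set the aggregate cap on the base rent by reference to Section 5; with Section 5 gone it has no independent effect and is inoperative. Section 7 declares Section 2, Section 5, and Section 6 mutually dependent; since one of them has fallen, all of them are of no effect. That brings down Section 2 and Section 6 as well. Section 4 in turn depends solely on a provision now struck and likewise falls. The remainder continues in force under Section 7. That leaves Section 1, Section 3, and Section 7 in effect.

1, 3, 7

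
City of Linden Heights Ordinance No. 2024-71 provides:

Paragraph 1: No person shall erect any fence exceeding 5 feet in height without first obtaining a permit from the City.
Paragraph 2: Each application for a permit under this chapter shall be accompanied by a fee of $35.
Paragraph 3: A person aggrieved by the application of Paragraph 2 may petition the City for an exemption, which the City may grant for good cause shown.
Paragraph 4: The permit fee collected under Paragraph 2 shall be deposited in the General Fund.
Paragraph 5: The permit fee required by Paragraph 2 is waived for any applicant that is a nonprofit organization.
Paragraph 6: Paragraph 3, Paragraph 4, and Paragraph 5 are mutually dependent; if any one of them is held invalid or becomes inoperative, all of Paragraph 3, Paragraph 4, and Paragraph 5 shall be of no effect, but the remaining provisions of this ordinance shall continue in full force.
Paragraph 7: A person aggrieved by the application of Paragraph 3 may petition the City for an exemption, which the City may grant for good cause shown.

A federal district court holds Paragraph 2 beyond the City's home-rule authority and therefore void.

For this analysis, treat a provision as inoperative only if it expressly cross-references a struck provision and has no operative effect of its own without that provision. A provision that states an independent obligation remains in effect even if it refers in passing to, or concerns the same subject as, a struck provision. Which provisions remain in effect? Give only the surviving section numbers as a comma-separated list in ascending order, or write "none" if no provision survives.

Paragraph 2 is struck. Paragraph 3 has no operative effect of its own apart from Paragraph 2 and is therefore inoperative. The whole of Paragraph 4 is the disposition of the permit fee, defined by reference to Paragraph 2, so Paragraph 4 cannot stand once Paragraph 2 is removed. The whole of Paragraph 5 is the nonprofit waiver of the permit fee, defined by reference to Paragraph 2, so Paragraph 5 cannot stand once Paragraph 2 is removed. Paragraph 7 operates only by reference to Paragraph 3, so it falls with Paragraph 3. Paragraph 6 declares Paragraph 3, Paragraph 4, and Paragraph 5 mutually dependent; since one of them has fallen, all of them are of no effect. The remainder continues in force under Paragraph 6. Paragraph 1 and Paragraph 6 remain in effect.

1, 6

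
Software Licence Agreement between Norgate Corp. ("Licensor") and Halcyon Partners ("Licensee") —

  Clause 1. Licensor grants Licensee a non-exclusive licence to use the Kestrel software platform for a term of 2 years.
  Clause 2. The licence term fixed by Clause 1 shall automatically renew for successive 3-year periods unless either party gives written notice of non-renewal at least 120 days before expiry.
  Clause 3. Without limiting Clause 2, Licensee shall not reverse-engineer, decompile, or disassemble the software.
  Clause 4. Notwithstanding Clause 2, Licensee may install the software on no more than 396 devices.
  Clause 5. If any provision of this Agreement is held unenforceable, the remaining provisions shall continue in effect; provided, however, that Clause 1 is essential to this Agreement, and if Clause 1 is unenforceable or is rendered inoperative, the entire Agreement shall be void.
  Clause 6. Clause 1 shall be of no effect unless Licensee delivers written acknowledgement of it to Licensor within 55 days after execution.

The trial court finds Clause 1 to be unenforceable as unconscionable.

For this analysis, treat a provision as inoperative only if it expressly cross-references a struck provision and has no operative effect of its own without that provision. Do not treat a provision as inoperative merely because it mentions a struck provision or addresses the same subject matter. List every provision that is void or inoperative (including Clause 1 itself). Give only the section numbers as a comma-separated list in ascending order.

Clause 1 is struck. Clause 2 operates only by reference to Clause 1, so it falls with Clause 1. Clause 6 merely fixes the acknowledgement condition for Clause 1; with Clause 1 gone it has nothing to operate on and falls away. Clause 5 makes Clause 1 an essential term, and Clause 1 is the provision held invalid; under Clause 5, the entire Agreement is therefore void. No provision of the Agreement survives.

1, 2, 3, 4, 5, 6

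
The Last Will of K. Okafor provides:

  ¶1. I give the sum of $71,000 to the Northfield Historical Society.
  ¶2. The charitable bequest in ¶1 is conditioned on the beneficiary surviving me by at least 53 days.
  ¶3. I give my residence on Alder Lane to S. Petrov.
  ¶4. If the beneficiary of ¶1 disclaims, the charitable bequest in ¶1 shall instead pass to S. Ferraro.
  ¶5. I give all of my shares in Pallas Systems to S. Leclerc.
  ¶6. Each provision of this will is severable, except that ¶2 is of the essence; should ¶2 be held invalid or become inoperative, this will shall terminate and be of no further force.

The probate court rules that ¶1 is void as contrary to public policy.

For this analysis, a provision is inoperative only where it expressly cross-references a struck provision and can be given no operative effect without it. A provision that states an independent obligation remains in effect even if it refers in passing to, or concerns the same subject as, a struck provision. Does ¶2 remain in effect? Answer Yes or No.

¶1 is struck. ¶2 has no operative effect of its own apart from ¶1 and is therefore inoperative. ¶4 has no operative effect of its own apart from ¶1 and is therefore inoperative. ¶6 makes ¶2 an essential term, and ¶2 has been rendered inoperative by the cascade; under ¶6, the entire will is therefore void. No provision of the will survives. ¶2 is among the inoperative provisions, so the answer is no.

No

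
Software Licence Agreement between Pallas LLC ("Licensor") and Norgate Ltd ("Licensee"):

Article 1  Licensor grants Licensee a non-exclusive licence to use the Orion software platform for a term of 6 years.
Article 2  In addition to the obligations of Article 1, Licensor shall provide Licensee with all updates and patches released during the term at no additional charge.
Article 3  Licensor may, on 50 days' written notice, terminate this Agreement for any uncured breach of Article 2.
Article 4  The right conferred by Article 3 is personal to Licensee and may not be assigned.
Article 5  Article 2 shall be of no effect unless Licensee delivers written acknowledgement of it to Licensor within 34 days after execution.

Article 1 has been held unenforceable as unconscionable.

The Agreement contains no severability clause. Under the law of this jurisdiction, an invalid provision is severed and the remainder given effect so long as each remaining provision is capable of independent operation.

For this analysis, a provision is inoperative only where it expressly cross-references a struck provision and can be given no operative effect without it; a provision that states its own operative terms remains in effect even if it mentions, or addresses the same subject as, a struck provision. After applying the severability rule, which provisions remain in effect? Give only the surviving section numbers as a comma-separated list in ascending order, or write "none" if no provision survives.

Article 1 is struck. Article 2 mentions Article 1 but its own obligation stands independently of Article 1, so Article 2 is not affected. Nothing else in the Agreement is defined by reference to Article 1. With no severability clause, the stated default rule severs what cannot stand and enforces each remaining provision that can operate on its own. Article 2, Article 3, Article 4, and Article 5 remain in effect.

2, 3, 4, 5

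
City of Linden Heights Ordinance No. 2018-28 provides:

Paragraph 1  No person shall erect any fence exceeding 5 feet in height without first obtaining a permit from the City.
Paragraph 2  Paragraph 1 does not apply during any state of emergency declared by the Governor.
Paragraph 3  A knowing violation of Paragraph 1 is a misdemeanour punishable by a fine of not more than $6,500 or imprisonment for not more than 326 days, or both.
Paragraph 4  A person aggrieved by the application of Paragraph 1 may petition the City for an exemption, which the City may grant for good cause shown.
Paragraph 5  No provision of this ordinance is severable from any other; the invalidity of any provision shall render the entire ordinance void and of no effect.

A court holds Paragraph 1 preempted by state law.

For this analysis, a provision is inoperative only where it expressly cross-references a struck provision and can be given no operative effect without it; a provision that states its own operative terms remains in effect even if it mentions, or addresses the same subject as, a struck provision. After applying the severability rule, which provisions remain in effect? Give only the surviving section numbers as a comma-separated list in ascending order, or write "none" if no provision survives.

Paragraph 1 is struck. Paragraph 2 operates only by reference to Paragraph 1, so it falls with Paragraph 1. Paragraph 3 has no operative effect of its own apart from Paragraph 1 and is therefore inoperative. The only function of Paragraph 4 is the exemption procedure for Paragraph 1, so it cannot stand once Paragraph 1 is removed. Paragraph 5 provides that the ordinance is not severable, so the invalidity of any one provision voids the entire ordinance. No provision of the ordinance survives.

none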